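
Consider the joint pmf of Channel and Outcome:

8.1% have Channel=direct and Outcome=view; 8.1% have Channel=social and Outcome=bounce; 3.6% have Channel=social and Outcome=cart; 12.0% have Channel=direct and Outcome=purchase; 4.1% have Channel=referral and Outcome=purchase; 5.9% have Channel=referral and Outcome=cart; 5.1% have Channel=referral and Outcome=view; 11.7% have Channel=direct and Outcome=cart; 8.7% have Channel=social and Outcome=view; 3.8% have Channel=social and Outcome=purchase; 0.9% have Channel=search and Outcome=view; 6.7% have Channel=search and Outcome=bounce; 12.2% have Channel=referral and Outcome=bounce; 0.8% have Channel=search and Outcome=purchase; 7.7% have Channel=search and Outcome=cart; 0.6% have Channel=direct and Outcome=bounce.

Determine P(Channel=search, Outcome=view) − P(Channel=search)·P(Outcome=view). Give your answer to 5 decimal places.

-0.02771

P(Channel=search) = 0.067 + 0.009 + 0.077 + 0.008 = 0.161.
P(Outcome=view) = 0.009 + 0.087 + 0.081 + 0.051 = 0.228.
P(Channel=search, Outcome=view) − P(Channel=search)P(Outcome=view) = 0.009 − 0.161×0.228 = -0.02771.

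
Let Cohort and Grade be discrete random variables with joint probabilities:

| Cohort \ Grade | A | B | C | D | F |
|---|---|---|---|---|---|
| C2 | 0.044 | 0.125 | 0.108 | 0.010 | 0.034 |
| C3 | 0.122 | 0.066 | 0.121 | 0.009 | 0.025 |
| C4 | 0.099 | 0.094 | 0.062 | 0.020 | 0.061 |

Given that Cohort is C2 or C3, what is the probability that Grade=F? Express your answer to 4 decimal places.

0.0889

P(Cohort=C2) = 0.044 + 0.125 + 0.108 + 0.010 + 0.034 = 0.321.
P(Cohort=C3) = 0.122 + 0.066 + 0.121 + 0.009 + 0.025 = 0.343.
P(Cohort ∈ {C2, C3}) = 0.321 + 0.343 = 0.664; P(Grade=F, Cohort ∈ {C2, C3}) = 0.034 + 0.025 = 0.059.
P(Grade=F | Cohort ∈ {C2, C3}) = 0.059/0.664 = 0.0889.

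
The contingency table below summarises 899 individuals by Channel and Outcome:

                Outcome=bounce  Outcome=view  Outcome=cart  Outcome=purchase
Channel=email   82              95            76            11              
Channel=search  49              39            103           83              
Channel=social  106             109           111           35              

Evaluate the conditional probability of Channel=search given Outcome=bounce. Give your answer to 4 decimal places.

Total with Outcome=bounce: 82 + 49 + 106 = 237.
P(Channel=search | Outcome=bounce) = 49/237 = 0.2068.

0.2068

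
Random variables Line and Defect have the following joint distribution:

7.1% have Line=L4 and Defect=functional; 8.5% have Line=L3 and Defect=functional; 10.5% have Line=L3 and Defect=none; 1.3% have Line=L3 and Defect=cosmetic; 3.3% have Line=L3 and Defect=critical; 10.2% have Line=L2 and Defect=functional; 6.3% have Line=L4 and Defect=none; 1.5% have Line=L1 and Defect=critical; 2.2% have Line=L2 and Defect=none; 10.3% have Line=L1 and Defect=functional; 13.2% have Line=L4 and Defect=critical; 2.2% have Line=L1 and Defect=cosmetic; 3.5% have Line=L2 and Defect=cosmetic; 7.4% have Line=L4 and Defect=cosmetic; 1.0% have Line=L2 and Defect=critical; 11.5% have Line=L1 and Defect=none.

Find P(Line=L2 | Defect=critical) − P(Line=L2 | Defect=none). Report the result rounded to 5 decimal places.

P(Defect=critical) = 0.015 + 0.010 + 0.033 + 0.132 = 0.190; P(Line=L2 | Defect=critical) = 0.010/0.190 = 0.052632.
P(Defect=none) = 0.115 + 0.022 + 0.105 + 0.063 = 0.305; P(Line=L2 | Defect=none) = 0.022/0.305 = 0.072131.
Difference = -0.01950.

-0.01950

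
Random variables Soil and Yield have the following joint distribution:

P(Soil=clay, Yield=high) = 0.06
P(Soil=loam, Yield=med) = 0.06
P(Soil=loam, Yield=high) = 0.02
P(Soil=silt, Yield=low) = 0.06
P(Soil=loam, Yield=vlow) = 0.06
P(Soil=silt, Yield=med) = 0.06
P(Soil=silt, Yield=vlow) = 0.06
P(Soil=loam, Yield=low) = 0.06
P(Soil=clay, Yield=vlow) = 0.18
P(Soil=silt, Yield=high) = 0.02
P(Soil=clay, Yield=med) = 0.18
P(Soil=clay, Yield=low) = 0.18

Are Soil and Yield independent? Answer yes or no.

Every cell satisfies P(Soil,Yield) = P(Soil)·P(Yield). For instance P(Soil=silt) = 0.20, P(Yield=high) = 0.10, and 0.20×0.10 = 0.02 matches the joint entry. So Soil and Yield are independent.

yes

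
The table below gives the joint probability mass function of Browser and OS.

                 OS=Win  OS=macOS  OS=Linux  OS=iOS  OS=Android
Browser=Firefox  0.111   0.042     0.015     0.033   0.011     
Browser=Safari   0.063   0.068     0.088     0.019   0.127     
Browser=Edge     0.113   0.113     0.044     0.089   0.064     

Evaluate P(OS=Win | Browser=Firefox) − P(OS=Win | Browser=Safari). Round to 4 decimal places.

0.3510

P(Browser=Firefox) = 0.111 + 0.042 + 0.015 + 0.033 + 0.011 = 0.212; P(OS=Win | Browser=Firefox) = 0.111/0.212 = 0.52358.
P(Browser=Safari) = 0.063 + 0.068 + 0.088 + 0.019 + 0.127 = 0.365; P(OS=Win | Browser=Safari) = 0.063/0.365 = 0.17260.
Difference = 0.3510.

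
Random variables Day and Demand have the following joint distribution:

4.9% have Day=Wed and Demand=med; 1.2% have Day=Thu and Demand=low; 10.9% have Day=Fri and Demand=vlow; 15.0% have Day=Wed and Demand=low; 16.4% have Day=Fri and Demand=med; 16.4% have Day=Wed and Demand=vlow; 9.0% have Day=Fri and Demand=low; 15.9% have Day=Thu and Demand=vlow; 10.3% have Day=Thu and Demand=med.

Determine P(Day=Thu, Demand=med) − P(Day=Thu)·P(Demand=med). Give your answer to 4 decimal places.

P(Day=Thu) = 0.159 + 0.012 + 0.103 = 0.274.
P(Demand=med) = 0.049 + 0.103 + 0.164 = 0.316.
P(Day=Thu, Demand=med) − P(Day=Thu)P(Demand=med) = 0.103 − 0.274×0.316 = 0.0164.

0.0164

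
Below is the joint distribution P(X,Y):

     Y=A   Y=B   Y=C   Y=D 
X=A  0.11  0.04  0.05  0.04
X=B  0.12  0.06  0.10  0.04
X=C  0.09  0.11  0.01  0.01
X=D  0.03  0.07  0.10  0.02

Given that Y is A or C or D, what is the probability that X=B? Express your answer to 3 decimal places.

0.361

P(Y=A) = 0.11 + 0.12 + 0.09 + 0.03 = 0.35.
P(Y=C) = 0.05 + 0.10 + 0.01 + 0.10 = 0.26.
P(Y=D) = 0.04 + 0.04 + 0.01 + 0.02 = 0.11.
P(Y ∈ {A, C, D}) = 0.35 + 0.26 + 0.11 = 0.72; P(X=B, Y ∈ {A, C, D}) = 0.12 + 0.10 + 0.04 = 0.26.
P(X=B | Y ∈ {A, C, D}) = 0.26/0.72 = 0.361.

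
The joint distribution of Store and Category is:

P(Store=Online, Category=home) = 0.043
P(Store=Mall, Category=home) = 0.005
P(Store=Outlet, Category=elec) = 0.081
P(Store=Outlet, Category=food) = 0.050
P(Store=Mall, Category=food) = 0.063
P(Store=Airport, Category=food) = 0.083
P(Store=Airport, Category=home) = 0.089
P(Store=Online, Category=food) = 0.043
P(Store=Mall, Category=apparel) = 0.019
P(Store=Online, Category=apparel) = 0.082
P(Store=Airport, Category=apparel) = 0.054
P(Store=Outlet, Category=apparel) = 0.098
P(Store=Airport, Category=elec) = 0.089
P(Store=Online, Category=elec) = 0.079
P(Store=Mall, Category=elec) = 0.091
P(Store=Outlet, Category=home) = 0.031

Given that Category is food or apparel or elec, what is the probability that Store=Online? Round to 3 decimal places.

0.245

P(Category=food) = 0.063 + 0.083 + 0.050 + 0.043 = 0.239.
P(Category=apparel) = 0.019 + 0.054 + 0.098 + 0.082 = 0.253.
P(Category=elec) = 0.091 + 0.089 + 0.081 + 0.079 = 0.340.
P(Category ∈ {food, apparel, elec}) = 0.239 + 0.253 + 0.340 = 0.832; P(Store=Online, Category ∈ {food, apparel, elec}) = 0.043 + 0.082 + 0.079 = 0.204.
P(Store=Online | Category ∈ {food, apparel, elec}) = 0.204/0.832 = 0.245.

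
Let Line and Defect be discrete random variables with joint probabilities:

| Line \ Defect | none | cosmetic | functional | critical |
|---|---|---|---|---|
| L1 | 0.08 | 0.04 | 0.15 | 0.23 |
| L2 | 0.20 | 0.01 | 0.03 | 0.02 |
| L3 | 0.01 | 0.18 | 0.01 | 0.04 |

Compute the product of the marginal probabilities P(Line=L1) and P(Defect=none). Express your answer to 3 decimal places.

0.145

P(Line=L1) = 0.08 + 0.04 + 0.15 + 0.23 = 0.50.
P(Defect=none) = 0.08 + 0.20 + 0.01 = 0.29.
Product: 0.50 × 0.29 = 0.145.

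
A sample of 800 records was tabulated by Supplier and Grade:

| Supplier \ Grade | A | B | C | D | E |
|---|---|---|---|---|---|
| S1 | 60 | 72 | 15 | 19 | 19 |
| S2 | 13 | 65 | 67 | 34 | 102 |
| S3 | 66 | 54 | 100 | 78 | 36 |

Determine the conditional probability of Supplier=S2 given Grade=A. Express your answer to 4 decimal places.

Total with Grade=A: 60 + 13 + 66 = 139.
P(Supplier=S2 | Grade=A) = 13/139 = 0.0935.

0.0935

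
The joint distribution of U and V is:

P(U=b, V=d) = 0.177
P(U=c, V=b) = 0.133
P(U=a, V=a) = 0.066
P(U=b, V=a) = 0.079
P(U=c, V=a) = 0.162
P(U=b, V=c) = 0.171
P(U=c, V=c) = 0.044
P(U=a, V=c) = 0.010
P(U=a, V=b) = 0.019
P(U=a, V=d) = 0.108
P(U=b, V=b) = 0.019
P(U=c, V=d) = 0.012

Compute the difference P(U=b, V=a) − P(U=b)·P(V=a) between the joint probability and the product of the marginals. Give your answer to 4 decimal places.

P(U=b) = 0.079 + 0.019 + 0.171 + 0.177 = 0.446.
P(V=a) = 0.066 + 0.079 + 0.162 = 0.307.
P(U=b, V=a) − P(U=b)P(V=a) = 0.079 − 0.446×0.307 = -0.0579.

-0.0579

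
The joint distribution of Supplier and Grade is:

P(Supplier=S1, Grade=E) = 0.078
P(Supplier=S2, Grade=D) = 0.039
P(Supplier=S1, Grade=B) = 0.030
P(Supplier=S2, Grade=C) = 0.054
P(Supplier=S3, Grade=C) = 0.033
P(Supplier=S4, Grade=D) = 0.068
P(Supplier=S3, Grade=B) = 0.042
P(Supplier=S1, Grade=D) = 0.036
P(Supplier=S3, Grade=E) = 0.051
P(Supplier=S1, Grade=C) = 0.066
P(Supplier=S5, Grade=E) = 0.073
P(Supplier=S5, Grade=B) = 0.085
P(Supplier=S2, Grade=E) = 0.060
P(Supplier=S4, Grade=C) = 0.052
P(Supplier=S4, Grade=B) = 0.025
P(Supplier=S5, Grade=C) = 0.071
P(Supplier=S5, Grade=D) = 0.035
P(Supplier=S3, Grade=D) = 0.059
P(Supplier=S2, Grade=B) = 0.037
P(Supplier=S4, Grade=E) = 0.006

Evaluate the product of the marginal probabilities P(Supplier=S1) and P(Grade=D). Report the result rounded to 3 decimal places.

0.050

P(Supplier=S1) = 0.030 + 0.066 + 0.036 + 0.078 = 0.210.
P(Grade=D) = 0.036 + 0.039 + 0.059 + 0.068 + 0.035 = 0.237.
Product: 0.210 × 0.237 = 0.050.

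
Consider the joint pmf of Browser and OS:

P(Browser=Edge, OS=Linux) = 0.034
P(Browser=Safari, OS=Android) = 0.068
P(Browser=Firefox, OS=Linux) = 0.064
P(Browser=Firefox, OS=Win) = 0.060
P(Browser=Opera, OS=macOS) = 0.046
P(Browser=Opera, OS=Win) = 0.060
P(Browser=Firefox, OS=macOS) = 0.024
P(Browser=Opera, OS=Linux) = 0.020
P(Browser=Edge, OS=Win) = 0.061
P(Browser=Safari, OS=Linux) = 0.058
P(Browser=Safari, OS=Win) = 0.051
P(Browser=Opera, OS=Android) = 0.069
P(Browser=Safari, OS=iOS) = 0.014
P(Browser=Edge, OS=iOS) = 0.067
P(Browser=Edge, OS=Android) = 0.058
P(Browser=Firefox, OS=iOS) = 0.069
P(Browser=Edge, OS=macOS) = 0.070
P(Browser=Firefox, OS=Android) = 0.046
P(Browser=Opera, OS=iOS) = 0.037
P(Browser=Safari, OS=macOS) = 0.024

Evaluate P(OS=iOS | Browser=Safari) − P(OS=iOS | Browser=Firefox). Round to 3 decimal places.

-0.197

P(Browser=Safari) = 0.051 + 0.024 + 0.058 + 0.014 + 0.068 = 0.215; P(OS=iOS | Browser=Safari) = 0.014/0.215 = 0.0651.
P(Browser=Firefox) = 0.060 + 0.024 + 0.064 + 0.069 + 0.046 = 0.263; P(OS=iOS | Browser=Firefox) = 0.069/0.263 = 0.2624.
Difference = -0.197.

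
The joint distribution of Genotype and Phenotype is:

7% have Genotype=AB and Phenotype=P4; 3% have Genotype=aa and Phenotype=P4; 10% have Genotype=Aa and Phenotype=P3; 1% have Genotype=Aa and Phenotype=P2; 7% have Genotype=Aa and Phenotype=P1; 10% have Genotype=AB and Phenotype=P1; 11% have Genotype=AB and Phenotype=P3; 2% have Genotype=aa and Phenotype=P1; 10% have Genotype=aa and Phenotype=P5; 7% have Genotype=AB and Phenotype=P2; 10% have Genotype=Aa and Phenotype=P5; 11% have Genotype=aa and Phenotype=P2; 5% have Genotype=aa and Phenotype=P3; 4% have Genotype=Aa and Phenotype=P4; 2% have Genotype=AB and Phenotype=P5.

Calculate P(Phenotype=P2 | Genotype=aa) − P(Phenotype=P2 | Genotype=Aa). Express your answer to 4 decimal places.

0.3236

P(Genotype=aa) = 0.02 + 0.11 + 0.05 + 0.03 + 0.10 = 0.31; P(Phenotype=P2 | Genotype=aa) = 0.11/0.31 = 0.35484.
P(Genotype=Aa) = 0.07 + 0.01 + 0.10 + 0.04 + 0.10 = 0.32; P(Phenotype=P2 | Genotype=Aa) = 0.01/0.32 = 0.03125.
Difference = 0.3236.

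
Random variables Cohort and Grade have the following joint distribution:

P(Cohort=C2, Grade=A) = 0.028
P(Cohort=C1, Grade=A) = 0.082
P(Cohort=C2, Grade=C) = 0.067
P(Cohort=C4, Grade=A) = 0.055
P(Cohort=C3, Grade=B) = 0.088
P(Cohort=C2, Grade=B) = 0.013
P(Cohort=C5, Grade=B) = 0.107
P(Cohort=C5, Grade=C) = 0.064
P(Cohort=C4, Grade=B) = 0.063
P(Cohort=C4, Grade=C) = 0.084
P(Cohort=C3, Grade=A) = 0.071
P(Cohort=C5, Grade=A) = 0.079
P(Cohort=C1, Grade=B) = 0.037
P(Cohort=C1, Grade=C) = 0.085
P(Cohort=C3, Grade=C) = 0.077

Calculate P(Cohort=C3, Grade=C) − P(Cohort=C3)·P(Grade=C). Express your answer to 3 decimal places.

-0.012

P(Cohort=C3) = 0.071 + 0.088 + 0.077 = 0.236.
P(Grade=C) = 0.085 + 0.067 + 0.077 + 0.084 + 0.064 = 0.377.
P(Cohort=C3, Grade=C) − P(Cohort=C3)P(Grade=C) = 0.077 − 0.236×0.377 = -0.012.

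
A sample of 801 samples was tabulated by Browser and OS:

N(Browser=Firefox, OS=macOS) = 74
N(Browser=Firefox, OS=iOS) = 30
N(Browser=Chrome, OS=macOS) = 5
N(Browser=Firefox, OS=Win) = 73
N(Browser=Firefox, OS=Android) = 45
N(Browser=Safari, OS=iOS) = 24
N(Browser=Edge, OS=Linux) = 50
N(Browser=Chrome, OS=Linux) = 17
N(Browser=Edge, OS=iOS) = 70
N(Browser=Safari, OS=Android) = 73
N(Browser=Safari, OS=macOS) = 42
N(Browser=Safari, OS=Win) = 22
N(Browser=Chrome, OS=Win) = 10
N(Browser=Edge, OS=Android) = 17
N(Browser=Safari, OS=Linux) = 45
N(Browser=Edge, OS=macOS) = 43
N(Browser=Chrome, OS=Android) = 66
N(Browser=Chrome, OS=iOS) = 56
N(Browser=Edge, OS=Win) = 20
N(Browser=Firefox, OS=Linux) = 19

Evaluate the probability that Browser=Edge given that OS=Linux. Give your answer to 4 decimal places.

0.3817

Total with OS=Linux: 17 + 19 + 45 + 50 = 131.
P(Browser=Edge | OS=Linux) = 50/131 = 0.3817.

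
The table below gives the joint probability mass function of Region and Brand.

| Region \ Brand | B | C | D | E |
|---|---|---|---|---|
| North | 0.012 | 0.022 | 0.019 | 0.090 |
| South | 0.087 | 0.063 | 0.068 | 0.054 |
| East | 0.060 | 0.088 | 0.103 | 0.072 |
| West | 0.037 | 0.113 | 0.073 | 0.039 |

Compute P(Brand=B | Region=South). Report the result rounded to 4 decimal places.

P(Region=South) = 0.087 + 0.063 + 0.068 + 0.054 = 0.272.
P(Brand=B | Region=South) = 0.087/0.272 = 0.3199.

0.3199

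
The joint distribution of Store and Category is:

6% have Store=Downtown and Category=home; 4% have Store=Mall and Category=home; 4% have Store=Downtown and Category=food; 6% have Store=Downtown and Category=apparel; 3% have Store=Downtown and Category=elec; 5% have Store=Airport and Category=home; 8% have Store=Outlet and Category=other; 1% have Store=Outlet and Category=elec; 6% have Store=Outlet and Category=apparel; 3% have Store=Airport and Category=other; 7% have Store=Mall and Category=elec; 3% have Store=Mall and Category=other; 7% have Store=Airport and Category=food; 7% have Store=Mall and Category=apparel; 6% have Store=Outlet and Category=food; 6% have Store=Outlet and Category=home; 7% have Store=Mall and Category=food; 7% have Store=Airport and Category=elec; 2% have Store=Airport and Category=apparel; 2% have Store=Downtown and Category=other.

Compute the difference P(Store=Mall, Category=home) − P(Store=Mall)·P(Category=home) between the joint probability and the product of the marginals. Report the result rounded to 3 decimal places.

P(Store=Mall) = 0.07 + 0.07 + 0.07 + 0.04 + 0.03 = 0.28.
P(Category=home) = 0.06 + 0.04 + 0.05 + 0.06 = 0.21.
P(Store=Mall, Category=home) − P(Store=Mall)P(Category=home) = 0.04 − 0.28×0.21 = -0.019.

-0.019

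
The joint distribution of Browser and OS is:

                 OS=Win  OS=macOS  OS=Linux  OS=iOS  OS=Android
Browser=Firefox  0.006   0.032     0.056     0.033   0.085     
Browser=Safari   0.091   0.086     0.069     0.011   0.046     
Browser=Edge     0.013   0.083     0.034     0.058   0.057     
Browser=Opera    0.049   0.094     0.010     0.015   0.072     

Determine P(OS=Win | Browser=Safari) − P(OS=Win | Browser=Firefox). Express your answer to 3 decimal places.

0.272

P(Browser=Safari) = 0.091 + 0.086 + 0.069 + 0.011 + 0.046 = 0.303; P(OS=Win | Browser=Safari) = 0.091/0.303 = 0.3003.
P(Browser=Firefox) = 0.006 + 0.032 + 0.056 + 0.033 + 0.085 = 0.212; P(OS=Win | Browser=Firefox) = 0.006/0.212 = 0.0283.
Difference = 0.272.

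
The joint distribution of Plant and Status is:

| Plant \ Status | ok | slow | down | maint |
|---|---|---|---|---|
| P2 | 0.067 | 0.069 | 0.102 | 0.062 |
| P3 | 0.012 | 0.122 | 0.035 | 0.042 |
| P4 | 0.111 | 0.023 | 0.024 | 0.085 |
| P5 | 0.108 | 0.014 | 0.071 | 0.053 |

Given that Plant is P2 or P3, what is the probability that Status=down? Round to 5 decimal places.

P(Plant=P2) = 0.067 + 0.069 + 0.102 + 0.062 = 0.300.
P(Plant=P3) = 0.012 + 0.122 + 0.035 + 0.042 = 0.211.
P(Plant ∈ {P2, P3}) = 0.300 + 0.211 = 0.511; P(Status=down, Plant ∈ {P2, P3}) = 0.102 + 0.035 = 0.137.
P(Status=down | Plant ∈ {P2, P3}) = 0.137/0.511 = 0.26810.

0.26810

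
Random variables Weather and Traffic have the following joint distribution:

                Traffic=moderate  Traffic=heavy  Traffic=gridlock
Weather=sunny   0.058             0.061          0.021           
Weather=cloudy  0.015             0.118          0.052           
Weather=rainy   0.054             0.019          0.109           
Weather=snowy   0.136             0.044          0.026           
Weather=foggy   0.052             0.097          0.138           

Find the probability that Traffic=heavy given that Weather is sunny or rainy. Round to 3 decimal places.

P(Weather=sunny) = 0.058 + 0.061 + 0.021 = 0.140.
P(Weather=rainy) = 0.054 + 0.019 + 0.109 = 0.182.
P(Weather ∈ {sunny, rainy}) = 0.140 + 0.182 = 0.322; P(Traffic=heavy, Weather ∈ {sunny, rainy}) = 0.061 + 0.019 = 0.080.
P(Traffic=heavy | Weather ∈ {sunny, rainy}) = 0.080/0.322 = 0.248.

0.248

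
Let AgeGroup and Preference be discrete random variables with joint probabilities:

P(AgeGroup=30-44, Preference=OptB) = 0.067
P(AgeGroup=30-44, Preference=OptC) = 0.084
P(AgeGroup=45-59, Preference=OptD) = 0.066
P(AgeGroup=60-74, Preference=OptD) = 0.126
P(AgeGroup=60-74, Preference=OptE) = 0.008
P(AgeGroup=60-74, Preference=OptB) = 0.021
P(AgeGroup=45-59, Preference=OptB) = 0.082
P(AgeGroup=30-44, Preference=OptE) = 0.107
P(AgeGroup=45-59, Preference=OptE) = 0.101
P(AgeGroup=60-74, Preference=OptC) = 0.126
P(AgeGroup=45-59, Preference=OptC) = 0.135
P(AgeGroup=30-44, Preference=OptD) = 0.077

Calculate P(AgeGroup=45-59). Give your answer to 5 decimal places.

P(AgeGroup=45-59) = 0.082 + 0.135 + 0.066 + 0.101 = 0.384.

0.38400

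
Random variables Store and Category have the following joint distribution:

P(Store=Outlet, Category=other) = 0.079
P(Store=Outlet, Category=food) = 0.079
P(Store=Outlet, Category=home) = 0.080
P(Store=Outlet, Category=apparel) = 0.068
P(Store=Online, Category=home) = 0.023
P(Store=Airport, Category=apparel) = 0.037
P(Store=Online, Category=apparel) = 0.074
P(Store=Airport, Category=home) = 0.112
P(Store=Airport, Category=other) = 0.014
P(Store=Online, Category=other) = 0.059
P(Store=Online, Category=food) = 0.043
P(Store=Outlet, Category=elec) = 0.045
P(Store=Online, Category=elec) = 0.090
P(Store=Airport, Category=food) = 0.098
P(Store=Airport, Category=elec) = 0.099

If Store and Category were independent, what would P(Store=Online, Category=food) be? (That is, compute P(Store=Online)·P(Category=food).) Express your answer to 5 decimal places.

0.06358

P(Store=Online) = 0.043 + 0.074 + 0.090 + 0.023 + 0.059 = 0.289.
P(Category=food) = 0.098 + 0.079 + 0.043 = 0.220.
Product: 0.289 × 0.220 = 0.06358.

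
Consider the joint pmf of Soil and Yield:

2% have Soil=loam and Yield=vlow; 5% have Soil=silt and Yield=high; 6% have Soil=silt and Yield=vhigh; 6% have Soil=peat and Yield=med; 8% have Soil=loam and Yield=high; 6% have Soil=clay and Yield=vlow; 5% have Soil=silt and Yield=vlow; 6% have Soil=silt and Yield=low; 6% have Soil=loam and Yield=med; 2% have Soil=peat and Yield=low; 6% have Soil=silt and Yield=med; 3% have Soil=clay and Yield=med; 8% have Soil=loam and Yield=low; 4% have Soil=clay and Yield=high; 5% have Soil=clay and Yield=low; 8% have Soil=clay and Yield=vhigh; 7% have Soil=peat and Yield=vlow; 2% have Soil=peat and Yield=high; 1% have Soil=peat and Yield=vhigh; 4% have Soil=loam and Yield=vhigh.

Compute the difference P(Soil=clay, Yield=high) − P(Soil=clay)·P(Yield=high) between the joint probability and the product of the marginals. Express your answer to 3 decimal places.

P(Soil=clay) = 0.06 + 0.05 + 0.03 + 0.04 + 0.08 = 0.26.
P(Yield=high) = 0.08 + 0.04 + 0.05 + 0.02 = 0.19.
P(Soil=clay, Yield=high) − P(Soil=clay)P(Yield=high) = 0.04 − 0.26×0.19 = -0.009.

-0.009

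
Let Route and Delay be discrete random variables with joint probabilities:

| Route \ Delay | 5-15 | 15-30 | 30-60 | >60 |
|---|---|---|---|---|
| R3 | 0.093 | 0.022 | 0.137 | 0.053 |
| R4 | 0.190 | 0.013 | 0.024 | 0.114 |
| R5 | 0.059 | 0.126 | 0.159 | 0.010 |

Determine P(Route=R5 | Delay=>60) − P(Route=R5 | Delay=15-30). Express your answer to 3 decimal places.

P(Delay=>60) = 0.053 + 0.114 + 0.010 = 0.177; P(Route=R5 | Delay=>60) = 0.010/0.177 = 0.0565.
P(Delay=15-30) = 0.022 + 0.013 + 0.126 = 0.161; P(Route=R5 | Delay=15-30) = 0.126/0.161 = 0.7826.
Difference = -0.726.

-0.726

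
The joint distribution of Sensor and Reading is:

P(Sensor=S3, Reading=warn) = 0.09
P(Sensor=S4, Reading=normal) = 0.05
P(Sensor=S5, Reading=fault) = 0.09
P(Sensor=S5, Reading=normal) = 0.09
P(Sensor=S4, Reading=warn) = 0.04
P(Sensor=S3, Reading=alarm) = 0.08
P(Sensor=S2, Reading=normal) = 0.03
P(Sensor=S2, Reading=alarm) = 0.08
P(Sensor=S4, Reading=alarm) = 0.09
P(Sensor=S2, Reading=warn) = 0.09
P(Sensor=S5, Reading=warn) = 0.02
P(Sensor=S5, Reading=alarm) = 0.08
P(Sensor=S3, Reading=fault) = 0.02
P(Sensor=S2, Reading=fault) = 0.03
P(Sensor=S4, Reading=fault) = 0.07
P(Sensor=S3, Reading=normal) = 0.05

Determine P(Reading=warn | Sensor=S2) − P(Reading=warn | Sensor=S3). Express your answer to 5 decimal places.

0.01630

P(Sensor=S2) = 0.03 + 0.09 + 0.08 + 0.03 = 0.23; P(Reading=warn | Sensor=S2) = 0.09/0.23 = 0.391304.
P(Sensor=S3) = 0.05 + 0.09 + 0.08 + 0.02 = 0.24; P(Reading=warn | Sensor=S3) = 0.09/0.24 = 0.375000.
Difference = 0.01630.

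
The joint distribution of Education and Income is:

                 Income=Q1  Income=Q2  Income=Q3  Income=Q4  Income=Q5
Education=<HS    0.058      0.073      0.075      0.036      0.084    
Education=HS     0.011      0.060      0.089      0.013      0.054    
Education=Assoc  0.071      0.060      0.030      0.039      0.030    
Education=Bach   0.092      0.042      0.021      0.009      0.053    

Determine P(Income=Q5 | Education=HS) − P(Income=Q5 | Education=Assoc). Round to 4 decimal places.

0.1075

P(Education=HS) = 0.011 + 0.060 + 0.089 + 0.013 + 0.054 = 0.227; P(Income=Q5 | Education=HS) = 0.054/0.227 = 0.23789.
P(Education=Assoc) = 0.071 + 0.060 + 0.030 + 0.039 + 0.030 = 0.230; P(Income=Q5 | Education=Assoc) = 0.030/0.230 = 0.13043.
Difference = 0.1075.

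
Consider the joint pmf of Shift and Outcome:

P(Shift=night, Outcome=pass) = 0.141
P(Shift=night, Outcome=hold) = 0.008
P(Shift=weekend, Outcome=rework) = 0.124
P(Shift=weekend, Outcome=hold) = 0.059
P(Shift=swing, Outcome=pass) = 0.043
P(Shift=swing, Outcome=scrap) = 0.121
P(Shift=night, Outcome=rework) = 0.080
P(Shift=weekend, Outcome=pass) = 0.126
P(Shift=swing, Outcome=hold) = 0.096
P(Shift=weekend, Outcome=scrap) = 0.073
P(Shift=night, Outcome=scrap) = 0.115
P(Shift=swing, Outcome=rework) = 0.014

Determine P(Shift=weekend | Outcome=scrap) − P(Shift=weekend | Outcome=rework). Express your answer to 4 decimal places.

P(Outcome=scrap) = 0.121 + 0.115 + 0.073 = 0.309; P(Shift=weekend | Outcome=scrap) = 0.073/0.309 = 0.23625.
P(Outcome=rework) = 0.014 + 0.080 + 0.124 = 0.218; P(Shift=weekend | Outcome=rework) = 0.124/0.218 = 0.56881.
Difference = -0.3326.

-0.3326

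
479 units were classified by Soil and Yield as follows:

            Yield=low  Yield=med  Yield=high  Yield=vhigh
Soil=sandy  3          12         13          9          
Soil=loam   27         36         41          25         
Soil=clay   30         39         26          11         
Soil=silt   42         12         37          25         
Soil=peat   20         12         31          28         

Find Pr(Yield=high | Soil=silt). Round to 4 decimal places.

Total with Soil=silt: 42 + 12 + 37 + 25 = 116.
P(Yield=high | Soil=silt) = 37/116 = 0.3190.

0.3190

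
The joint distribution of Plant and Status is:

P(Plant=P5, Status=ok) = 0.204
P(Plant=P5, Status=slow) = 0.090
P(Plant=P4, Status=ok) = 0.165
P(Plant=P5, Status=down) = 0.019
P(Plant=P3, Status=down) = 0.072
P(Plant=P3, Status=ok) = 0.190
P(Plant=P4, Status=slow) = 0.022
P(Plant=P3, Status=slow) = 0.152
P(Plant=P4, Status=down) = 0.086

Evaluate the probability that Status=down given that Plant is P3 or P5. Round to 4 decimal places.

P(Plant=P3) = 0.190 + 0.152 + 0.072 = 0.414.
P(Plant=P5) = 0.204 + 0.090 + 0.019 = 0.313.
P(Plant ∈ {P3, P5}) = 0.414 + 0.313 = 0.727; P(Status=down, Plant ∈ {P3, P5}) = 0.072 + 0.019 = 0.091.
P(Status=down | Plant ∈ {P3, P5}) = 0.091/0.727 = 0.1252.

0.1252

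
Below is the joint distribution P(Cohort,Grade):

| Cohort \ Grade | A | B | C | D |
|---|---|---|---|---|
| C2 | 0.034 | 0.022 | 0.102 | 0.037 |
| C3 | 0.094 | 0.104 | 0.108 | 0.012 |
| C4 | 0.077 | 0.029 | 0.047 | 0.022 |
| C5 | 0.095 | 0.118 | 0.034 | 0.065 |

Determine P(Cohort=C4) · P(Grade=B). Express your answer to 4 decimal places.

P(Cohort=C4) = 0.077 + 0.029 + 0.047 + 0.022 = 0.175.
P(Grade=B) = 0.022 + 0.104 + 0.029 + 0.118 = 0.273.
Product: 0.175 × 0.273 = 0.0478.

0.0478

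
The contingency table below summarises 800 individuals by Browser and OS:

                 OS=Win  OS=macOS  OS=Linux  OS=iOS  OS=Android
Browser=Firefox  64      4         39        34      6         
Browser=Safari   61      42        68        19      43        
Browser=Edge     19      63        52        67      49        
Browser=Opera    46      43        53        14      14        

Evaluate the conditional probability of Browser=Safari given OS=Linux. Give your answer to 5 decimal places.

0.32075

Total with OS=Linux: 39 + 68 + 52 + 53 = 212.
P(Browser=Safari | OS=Linux) = 68/212 = 0.32075.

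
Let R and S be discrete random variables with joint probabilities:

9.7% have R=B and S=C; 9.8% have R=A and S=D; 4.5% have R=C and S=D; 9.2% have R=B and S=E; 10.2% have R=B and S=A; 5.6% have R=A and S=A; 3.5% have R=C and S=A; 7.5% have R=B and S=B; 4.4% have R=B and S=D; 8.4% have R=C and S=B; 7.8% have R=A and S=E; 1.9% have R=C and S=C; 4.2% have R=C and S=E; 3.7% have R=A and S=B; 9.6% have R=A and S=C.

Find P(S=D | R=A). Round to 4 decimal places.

0.2685

P(R=A) = 0.056 + 0.037 + 0.096 + 0.098 + 0.078 = 0.365.
P(S=D | R=A) = 0.098/0.365 = 0.2685.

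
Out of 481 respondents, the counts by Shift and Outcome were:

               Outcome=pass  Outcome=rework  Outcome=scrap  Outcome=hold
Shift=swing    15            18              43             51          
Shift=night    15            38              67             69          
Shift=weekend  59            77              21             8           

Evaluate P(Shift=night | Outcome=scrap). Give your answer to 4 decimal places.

0.5115

Total with Outcome=scrap: 43 + 67 + 21 = 131.
P(Shift=night | Outcome=scrap) = 67/131 = 0.5115.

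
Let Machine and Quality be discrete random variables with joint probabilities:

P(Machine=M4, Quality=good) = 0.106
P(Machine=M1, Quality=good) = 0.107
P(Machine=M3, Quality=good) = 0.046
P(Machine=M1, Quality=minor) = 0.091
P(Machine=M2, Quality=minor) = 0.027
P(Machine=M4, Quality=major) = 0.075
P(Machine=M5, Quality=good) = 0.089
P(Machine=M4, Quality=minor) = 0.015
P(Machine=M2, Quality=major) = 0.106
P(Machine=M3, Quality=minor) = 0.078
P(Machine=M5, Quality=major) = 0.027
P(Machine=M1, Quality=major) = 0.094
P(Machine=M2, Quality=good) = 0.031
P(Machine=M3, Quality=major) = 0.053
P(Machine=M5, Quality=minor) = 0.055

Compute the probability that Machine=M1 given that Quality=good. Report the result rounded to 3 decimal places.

P(Quality=good) = 0.107 + 0.031 + 0.046 + 0.106 + 0.089 = 0.379.
P(Machine=M1 | Quality=good) = 0.107/0.379 = 0.282.

0.282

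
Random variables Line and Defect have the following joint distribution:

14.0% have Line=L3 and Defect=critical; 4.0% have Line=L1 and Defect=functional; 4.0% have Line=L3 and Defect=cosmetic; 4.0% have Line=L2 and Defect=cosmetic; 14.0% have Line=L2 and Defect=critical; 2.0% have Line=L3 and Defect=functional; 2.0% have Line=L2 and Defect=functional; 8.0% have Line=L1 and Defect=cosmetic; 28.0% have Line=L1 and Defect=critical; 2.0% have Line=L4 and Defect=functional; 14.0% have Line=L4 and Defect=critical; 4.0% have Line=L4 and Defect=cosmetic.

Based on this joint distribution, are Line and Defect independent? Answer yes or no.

yes

Every cell satisfies P(Line,Defect) = P(Line)·P(Defect). For instance P(Line=L2) = 0.200, P(Defect=cosmetic) = 0.200, and 0.200×0.200 = 0.040 matches the joint entry. So Line and Defect are independent.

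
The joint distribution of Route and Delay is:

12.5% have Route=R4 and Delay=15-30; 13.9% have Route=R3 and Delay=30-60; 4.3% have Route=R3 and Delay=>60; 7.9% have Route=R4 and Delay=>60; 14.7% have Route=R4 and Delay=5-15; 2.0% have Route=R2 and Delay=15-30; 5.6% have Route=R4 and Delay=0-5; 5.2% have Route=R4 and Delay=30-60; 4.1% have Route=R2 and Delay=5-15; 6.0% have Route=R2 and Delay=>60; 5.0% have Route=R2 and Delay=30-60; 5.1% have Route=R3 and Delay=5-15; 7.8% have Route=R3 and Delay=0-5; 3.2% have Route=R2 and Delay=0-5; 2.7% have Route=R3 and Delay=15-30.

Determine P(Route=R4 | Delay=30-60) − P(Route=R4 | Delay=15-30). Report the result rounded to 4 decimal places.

P(Delay=30-60) = 0.050 + 0.139 + 0.052 = 0.241; P(Route=R4 | Delay=30-60) = 0.052/0.241 = 0.21577.
P(Delay=15-30) = 0.020 + 0.027 + 0.125 = 0.172; P(Route=R4 | Delay=15-30) = 0.125/0.172 = 0.72674.
Difference = -0.5110.

-0.5110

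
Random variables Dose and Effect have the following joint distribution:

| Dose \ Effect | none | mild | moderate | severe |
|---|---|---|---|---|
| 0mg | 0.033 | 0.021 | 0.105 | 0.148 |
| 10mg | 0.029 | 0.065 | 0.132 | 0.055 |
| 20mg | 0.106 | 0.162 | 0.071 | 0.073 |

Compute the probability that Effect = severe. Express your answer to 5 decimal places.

0.27600

P(Effect=severe) = 0.148 + 0.055 + 0.073 = 0.276.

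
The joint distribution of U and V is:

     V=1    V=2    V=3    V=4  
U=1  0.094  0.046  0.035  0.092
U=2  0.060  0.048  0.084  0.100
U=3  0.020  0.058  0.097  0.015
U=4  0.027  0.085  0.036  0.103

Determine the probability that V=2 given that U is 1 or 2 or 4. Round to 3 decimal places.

0.221

P(U=1) = 0.094 + 0.046 + 0.035 + 0.092 = 0.267.
P(U=2) = 0.060 + 0.048 + 0.084 + 0.100 = 0.292.
P(U=4) = 0.027 + 0.085 + 0.036 + 0.103 = 0.251.
P(U ∈ {1, 2, 4}) = 0.267 + 0.292 + 0.251 = 0.810; P(V=2, U ∈ {1, 2, 4}) = 0.046 + 0.048 + 0.085 = 0.179.
P(V=2 | U ∈ {1, 2, 4}) = 0.179/0.810 = 0.221.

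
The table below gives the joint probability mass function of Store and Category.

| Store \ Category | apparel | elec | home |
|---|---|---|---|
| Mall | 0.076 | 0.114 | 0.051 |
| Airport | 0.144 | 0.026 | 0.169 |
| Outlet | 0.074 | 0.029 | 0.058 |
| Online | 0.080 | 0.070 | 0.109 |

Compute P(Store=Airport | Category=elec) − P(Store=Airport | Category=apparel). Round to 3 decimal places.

P(Category=elec) = 0.114 + 0.026 + 0.029 + 0.070 = 0.239; P(Store=Airport | Category=elec) = 0.026/0.239 = 0.1088.
P(Category=apparel) = 0.076 + 0.144 + 0.074 + 0.080 = 0.374; P(Store=Airport | Category=apparel) = 0.144/0.374 = 0.3850.
Difference = -0.276.

-0.276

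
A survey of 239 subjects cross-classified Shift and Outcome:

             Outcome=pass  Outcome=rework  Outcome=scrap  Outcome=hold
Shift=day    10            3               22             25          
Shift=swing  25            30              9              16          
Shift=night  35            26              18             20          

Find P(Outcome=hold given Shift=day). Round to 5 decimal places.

0.41667

Total with Shift=day: 10 + 3 + 22 + 25 = 60.
P(Outcome=hold | Shift=day) = 25/60 = 0.41667.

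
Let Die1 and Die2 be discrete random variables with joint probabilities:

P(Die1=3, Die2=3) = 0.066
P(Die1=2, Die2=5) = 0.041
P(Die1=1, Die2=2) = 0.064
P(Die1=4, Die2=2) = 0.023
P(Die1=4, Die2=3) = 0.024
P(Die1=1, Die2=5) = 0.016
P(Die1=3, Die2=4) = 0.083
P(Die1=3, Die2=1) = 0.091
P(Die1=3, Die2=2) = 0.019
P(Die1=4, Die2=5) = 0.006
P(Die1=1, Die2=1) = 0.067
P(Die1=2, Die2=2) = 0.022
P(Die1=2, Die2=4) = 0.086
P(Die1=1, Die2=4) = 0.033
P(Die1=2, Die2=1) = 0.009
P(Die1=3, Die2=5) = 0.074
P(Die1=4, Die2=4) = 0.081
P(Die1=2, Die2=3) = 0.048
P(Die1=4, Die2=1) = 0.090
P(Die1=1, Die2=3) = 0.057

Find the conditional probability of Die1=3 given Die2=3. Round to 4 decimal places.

P(Die2=3) = 0.057 + 0.048 + 0.066 + 0.024 = 0.195.
P(Die1=3 | Die2=3) = 0.066/0.195 = 0.3385.

0.3385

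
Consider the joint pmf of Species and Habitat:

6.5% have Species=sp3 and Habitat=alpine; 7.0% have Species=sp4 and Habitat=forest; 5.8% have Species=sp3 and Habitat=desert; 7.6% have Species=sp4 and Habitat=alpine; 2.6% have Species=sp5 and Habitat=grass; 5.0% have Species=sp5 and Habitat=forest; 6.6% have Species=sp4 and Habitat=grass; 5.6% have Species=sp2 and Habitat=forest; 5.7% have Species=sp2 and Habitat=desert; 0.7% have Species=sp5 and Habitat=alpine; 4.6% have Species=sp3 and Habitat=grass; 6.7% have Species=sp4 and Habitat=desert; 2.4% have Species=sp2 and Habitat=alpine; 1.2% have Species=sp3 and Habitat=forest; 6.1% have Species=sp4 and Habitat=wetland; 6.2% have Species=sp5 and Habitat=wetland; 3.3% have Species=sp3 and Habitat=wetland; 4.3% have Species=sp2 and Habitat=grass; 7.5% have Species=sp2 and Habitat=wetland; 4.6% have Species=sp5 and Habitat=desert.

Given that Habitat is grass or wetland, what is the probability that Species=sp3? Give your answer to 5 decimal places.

P(Habitat=grass) = 0.043 + 0.046 + 0.066 + 0.026 = 0.181.
P(Habitat=wetland) = 0.075 + 0.033 + 0.061 + 0.062 = 0.231.
P(Habitat ∈ {grass, wetland}) = 0.181 + 0.231 = 0.412; P(Species=sp3, Habitat ∈ {grass, wetland}) = 0.046 + 0.033 = 0.079.
P(Species=sp3 | Habitat ∈ {grass, wetland}) = 0.079/0.412 = 0.19175.

0.19175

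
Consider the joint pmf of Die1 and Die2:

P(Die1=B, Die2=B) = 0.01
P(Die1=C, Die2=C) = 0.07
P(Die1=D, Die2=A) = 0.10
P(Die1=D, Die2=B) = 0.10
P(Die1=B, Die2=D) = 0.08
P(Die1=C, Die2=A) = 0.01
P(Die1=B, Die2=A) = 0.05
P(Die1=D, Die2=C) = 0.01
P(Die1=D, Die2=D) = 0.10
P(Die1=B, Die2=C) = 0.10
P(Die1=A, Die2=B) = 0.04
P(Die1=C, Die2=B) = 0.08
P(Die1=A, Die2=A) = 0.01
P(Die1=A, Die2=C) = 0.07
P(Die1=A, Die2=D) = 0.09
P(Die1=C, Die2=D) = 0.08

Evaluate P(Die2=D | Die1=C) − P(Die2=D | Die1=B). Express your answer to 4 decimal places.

P(Die1=C) = 0.01 + 0.08 + 0.07 + 0.08 = 0.24; P(Die2=D | Die1=C) = 0.08/0.24 = 0.33333.
P(Die1=B) = 0.05 + 0.01 + 0.10 + 0.08 = 0.24; P(Die2=D | Die1=B) = 0.08/0.24 = 0.33333.
Difference = 0.0000.

0.0000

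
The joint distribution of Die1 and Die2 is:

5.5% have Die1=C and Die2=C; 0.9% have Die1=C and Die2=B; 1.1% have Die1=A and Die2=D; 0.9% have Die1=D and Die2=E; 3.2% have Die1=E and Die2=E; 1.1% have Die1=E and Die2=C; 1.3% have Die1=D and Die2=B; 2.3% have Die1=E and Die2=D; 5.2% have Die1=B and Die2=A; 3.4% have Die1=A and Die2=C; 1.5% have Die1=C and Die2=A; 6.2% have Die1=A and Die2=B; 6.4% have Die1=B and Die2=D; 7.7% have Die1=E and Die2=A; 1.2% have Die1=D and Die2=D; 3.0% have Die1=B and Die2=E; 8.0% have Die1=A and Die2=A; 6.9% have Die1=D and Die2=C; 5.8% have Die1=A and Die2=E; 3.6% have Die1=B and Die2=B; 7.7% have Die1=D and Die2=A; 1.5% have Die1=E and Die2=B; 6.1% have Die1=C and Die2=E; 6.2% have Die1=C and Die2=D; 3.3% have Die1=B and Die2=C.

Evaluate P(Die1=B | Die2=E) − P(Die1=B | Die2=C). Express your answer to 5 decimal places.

P(Die2=E) = 0.058 + 0.030 + 0.061 + 0.009 + 0.032 = 0.190; P(Die1=B | Die2=E) = 0.030/0.190 = 0.157895.
P(Die2=C) = 0.034 + 0.033 + 0.055 + 0.069 + 0.011 = 0.202; P(Die1=B | Die2=C) = 0.033/0.202 = 0.163366.
Difference = -0.00547.

-0.00547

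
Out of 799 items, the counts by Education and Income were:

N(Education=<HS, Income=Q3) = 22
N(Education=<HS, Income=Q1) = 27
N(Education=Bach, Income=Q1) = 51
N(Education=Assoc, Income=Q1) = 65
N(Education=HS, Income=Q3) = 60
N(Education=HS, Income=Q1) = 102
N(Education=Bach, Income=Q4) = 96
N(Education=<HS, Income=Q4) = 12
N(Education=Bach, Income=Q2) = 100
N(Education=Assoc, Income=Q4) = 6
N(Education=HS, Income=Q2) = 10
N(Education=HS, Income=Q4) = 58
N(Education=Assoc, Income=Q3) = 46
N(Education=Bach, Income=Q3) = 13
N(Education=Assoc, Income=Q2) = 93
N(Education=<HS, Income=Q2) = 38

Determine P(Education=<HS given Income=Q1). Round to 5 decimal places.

0.11020

Total with Income=Q1: 27 + 102 + 65 + 51 = 245.
P(Education=<HS | Income=Q1) = 27/245 = 0.11020.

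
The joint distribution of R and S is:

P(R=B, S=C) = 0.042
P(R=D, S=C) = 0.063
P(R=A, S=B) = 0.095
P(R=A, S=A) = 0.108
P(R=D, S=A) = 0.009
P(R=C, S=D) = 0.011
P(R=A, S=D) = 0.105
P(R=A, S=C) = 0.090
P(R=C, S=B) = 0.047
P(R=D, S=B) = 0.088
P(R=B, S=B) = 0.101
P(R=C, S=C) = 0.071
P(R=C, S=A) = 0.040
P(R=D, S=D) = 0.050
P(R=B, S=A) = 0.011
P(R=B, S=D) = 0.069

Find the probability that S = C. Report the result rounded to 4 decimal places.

P(S=C) = 0.090 + 0.042 + 0.071 + 0.063 = 0.266.

0.2660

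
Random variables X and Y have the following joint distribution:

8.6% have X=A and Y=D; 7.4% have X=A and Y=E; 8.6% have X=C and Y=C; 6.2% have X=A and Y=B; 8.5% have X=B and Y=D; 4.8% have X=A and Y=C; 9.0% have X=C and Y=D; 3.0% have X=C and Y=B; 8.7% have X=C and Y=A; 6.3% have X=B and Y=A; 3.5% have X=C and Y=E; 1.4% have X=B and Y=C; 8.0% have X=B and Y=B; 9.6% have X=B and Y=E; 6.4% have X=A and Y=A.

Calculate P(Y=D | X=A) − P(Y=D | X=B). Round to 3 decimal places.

0.006

P(X=A) = 0.064 + 0.062 + 0.048 + 0.086 + 0.074 = 0.334; P(Y=D | X=A) = 0.086/0.334 = 0.2575.
P(X=B) = 0.063 + 0.080 + 0.014 + 0.085 + 0.096 = 0.338; P(Y=D | X=B) = 0.085/0.338 = 0.2515.
Difference = 0.006.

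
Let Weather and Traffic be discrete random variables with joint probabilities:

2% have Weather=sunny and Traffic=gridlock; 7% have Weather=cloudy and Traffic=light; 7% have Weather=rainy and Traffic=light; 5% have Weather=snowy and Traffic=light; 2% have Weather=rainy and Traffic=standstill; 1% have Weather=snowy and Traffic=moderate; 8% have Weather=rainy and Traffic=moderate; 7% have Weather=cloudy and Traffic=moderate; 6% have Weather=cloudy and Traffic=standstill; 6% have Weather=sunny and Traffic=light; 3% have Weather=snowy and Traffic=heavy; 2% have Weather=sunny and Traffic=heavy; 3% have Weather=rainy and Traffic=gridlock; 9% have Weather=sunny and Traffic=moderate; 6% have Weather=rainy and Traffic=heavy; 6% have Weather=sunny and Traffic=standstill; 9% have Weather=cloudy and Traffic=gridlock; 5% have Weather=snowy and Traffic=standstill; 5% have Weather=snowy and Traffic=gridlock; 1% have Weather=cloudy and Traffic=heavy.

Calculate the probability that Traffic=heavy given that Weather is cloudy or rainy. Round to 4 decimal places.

0.1250

P(Weather=cloudy) = 0.07 + 0.07 + 0.01 + 0.09 + 0.06 = 0.30.
P(Weather=rainy) = 0.07 + 0.08 + 0.06 + 0.03 + 0.02 = 0.26.
P(Weather ∈ {cloudy, rainy}) = 0.30 + 0.26 = 0.56; P(Traffic=heavy, Weather ∈ {cloudy, rainy}) = 0.01 + 0.06 = 0.07.
P(Traffic=heavy | Weather ∈ {cloudy, rainy}) = 0.07/0.56 = 0.1250.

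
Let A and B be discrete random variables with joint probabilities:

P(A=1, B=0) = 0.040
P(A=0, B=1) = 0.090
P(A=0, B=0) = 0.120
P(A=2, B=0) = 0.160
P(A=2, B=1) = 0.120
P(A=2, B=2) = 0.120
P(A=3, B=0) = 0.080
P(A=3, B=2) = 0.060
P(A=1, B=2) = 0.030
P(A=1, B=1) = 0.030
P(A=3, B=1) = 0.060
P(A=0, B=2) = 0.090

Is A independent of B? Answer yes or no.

Every cell satisfies P(A,B) = P(A)·P(B). For instance P(A=2) = 0.400, P(B=0) = 0.400, and 0.400×0.400 = 0.160 matches the joint entry. So A and B are independent.

yes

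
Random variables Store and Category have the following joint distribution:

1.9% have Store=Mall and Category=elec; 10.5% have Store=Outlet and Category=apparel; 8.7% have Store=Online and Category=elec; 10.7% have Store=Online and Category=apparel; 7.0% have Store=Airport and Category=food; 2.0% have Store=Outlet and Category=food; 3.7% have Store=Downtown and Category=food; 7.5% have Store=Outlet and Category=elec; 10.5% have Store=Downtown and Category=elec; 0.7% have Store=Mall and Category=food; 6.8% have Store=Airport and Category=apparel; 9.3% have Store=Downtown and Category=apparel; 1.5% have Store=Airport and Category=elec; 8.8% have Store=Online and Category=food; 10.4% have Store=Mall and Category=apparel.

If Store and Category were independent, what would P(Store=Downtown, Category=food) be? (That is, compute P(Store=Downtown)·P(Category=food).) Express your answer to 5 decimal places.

P(Store=Downtown) = 0.037 + 0.093 + 0.105 = 0.235.
P(Category=food) = 0.037 + 0.007 + 0.070 + 0.020 + 0.088 = 0.222.
Product: 0.235 × 0.222 = 0.05217.

0.05217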